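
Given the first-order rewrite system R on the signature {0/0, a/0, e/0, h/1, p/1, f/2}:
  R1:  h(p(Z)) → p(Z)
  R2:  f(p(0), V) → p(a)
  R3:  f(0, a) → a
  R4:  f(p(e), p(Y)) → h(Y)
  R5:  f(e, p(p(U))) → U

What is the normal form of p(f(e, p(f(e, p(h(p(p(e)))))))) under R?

p(e)

1. p(f(e, p(f(e, p(h(p(p(e))))))))  →  p(f(e, p(f(e, p(p(p(e)))))))   [R1 at 1.2.1.2.1]
2. p(f(e, p(f(e, p(p(p(e)))))))  →  p(f(e, p(p(e))))   [R5 at 1.2.1]
3. p(f(e, p(p(e))))  →  p(e)   [R5 at 1]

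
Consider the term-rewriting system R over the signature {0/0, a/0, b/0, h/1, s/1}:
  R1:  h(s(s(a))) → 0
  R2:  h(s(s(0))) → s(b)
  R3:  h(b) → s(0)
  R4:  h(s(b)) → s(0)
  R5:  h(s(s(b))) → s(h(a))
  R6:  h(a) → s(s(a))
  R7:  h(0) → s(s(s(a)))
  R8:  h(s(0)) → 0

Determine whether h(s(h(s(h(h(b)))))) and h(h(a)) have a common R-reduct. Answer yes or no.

yes — NF(t₁) = 0, NF(t₂) = 0

Reduce t₁ = h(s(h(s(h(h(b)))))):
1. h(s(h(s(h(h(b))))))  →  h(s(h(s(h(s(0))))))   [R3 at 1.1.1.1.1]
2. h(s(h(s(h(s(0))))))  →  h(s(h(s(0))))   [R8 at 1.1.1.1]
3. h(s(h(s(0))))  →  h(s(0))   [R8 at 1.1]
4. h(s(0))  →  0   [R8 at ε]

Reduce t₂ = h(h(a)):
1. h(h(a))  →  h(s(s(a)))   [R6 at 1]
2. h(s(s(a)))  →  0   [R1 at ε]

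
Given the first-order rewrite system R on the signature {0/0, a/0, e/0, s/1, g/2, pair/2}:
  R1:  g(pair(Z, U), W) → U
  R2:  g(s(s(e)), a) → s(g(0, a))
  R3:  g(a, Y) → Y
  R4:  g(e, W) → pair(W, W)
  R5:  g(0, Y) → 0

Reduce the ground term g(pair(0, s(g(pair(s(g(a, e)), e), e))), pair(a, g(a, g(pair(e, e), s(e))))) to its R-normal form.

1. g(pair(0, s(g(pair(s(g(a, e)), e), e))), pair(a, g(a, g(pair(e, e), s(e)))))  →  s(g(pair(s(g(a, e)), e), e))   [R1 at ε]
2. s(g(pair(s(g(a, e)), e), e))  →  s(e)   [R1 at 1]

s(e)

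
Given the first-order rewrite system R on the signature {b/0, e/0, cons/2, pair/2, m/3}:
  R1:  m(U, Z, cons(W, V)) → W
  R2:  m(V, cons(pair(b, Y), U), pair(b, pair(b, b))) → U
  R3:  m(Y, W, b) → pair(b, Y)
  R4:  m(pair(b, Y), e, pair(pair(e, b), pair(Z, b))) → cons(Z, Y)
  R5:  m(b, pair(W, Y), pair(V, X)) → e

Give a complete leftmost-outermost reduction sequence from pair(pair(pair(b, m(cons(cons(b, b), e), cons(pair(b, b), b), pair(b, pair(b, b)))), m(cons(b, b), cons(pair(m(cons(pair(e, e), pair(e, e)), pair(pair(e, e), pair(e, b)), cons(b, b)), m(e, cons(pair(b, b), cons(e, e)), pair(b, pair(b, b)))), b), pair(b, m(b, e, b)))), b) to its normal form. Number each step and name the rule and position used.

1. pair(pair(pair(b, m(cons(cons(b, b), e), cons(pair(b, b), b), pair(b, pair(b, b)))), m(cons(b, b), cons(pair(m(cons(pair(e, e), pair(e, e)), pair(pair(e, e), pair(e, b)), cons(b, b)), m(e, cons(pair(b, b), cons(e, e)), pair(b, pair(b, b)))), b), pair(b, m(b, e, b)))), b)  →  pair(pair(pair(b, b), m(cons(b, b), cons(pair(m(cons(pair(e, e), pair(e, e)), pair(pair(e, e), pair(e, b)), cons(b, b)), m(e, cons(pair(b, b), cons(e, e)), pair(b, pair(b, b)))), b), pair(b, m(b, e, b)))), b)   [R2 at 1.1.2]
2. pair(pair(pair(b, b), m(cons(b, b), cons(pair(m(cons(pair(e, e), pair(e, e)), pair(pair(e, e), pair(e, b)), cons(b, b)), m(e, cons(pair(b, b), cons(e, e)), pair(b, pair(b, b)))), b), pair(b, m(b, e, b)))), b)  →  pair(pair(pair(b, b), m(cons(b, b), cons(pair(b, m(e, cons(pair(b, b), cons(e, e)), pair(b, pair(b, b)))), b), pair(b, m(b, e, b)))), b)   [R1 at 1.2.2.1.1]
3. pair(pair(pair(b, b), m(cons(b, b), cons(pair(b, m(e, cons(pair(b, b), cons(e, e)), pair(b, pair(b, b)))), b), pair(b, m(b, e, b)))), b)  →  pair(pair(pair(b, b), m(cons(b, b), cons(pair(b, cons(e, e)), b), pair(b, m(b, e, b)))), b)   [R2 at 1.2.2.1.2]
4. pair(pair(pair(b, b), m(cons(b, b), cons(pair(b, cons(e, e)), b), pair(b, m(b, e, b)))), b)  →  pair(pair(pair(b, b), m(cons(b, b), cons(pair(b, cons(e, e)), b), pair(b, pair(b, b)))), b)   [R3 at 1.2.3.2]
5. pair(pair(pair(b, b), m(cons(b, b), cons(pair(b, cons(e, e)), b), pair(b, pair(b, b)))), b)  →  pair(pair(pair(b, b), b), b)   [R2 at 1.2]

pair(pair(pair(b, b), b), b)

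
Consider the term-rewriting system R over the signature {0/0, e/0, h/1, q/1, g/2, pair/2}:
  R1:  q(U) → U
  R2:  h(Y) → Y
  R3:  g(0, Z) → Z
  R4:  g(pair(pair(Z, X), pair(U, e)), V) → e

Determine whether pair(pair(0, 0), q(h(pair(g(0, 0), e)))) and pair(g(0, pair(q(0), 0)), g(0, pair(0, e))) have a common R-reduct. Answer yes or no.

yes — NF(t₁) = pair(pair(0, 0), pair(0, e)), NF(t₂) = pair(pair(0, 0), pair(0, e))

Reduce t₁ = pair(pair(0, 0), q(h(pair(g(0, 0), e)))):
1. pair(pair(0, 0), q(h(pair(g(0, 0), e))))  →  pair(pair(0, 0), h(pair(g(0, 0), e)))   [R1 at 2]
2. pair(pair(0, 0), h(pair(g(0, 0), e)))  →  pair(pair(0, 0), pair(g(0, 0), e))   [R2 at 2]
3. pair(pair(0, 0), pair(g(0, 0), e))  →  pair(pair(0, 0), pair(0, e))   [R3 at 2.1]

Reduce t₂ = pair(g(0, pair(q(0), 0)), g(0, pair(0, e))):
1. pair(g(0, pair(q(0), 0)), g(0, pair(0, e)))  →  pair(pair(q(0), 0), g(0, pair(0, e)))   [R3 at 1]
2. pair(pair(q(0), 0), g(0, pair(0, e)))  →  pair(pair(0, 0), g(0, pair(0, e)))   [R1 at 1.1]
3. pair(pair(0, 0), g(0, pair(0, e)))  →  pair(pair(0, 0), pair(0, e))   [R3 at 2]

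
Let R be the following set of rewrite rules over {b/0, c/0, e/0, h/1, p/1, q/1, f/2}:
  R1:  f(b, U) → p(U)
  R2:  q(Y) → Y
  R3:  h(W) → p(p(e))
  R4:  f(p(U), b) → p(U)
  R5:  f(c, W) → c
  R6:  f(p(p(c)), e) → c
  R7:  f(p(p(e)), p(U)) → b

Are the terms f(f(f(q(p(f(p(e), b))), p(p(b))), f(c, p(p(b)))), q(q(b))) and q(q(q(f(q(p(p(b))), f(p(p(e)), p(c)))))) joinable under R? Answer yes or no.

Reduce t₁ = f(f(f(q(p(f(p(e), b))), p(p(b))), f(c, p(p(b)))), q(q(b))):
1. f(f(f(q(p(f(p(e), b))), p(p(b))), f(c, p(p(b)))), q(q(b)))  →  f(f(f(p(f(p(e), b)), p(p(b))), f(c, p(p(b)))), q(q(b)))   [R2 at 1.1.1]
2. f(f(f(p(f(p(e), b)), p(p(b))), f(c, p(p(b)))), q(q(b)))  →  f(f(f(p(p(e)), p(p(b))), f(c, p(p(b)))), q(q(b)))   [R4 at 1.1.1.1]
3. f(f(f(p(p(e)), p(p(b))), f(c, p(p(b)))), q(q(b)))  →  f(f(b, f(c, p(p(b)))), q(q(b)))   [R7 at 1.1]
4. f(f(b, f(c, p(p(b)))), q(q(b)))  →  f(p(f(c, p(p(b)))), q(q(b)))   [R1 at 1]
5. f(p(f(c, p(p(b)))), q(q(b)))  →  f(p(c), q(q(b)))   [R5 at 1.1]
6. f(p(c), q(q(b)))  →  f(p(c), q(b))   [R2 at 2]
7. f(p(c), q(b))  →  f(p(c), b)   [R2 at 2]
8. f(p(c), b)  →  p(c)   [R4 at ε]

Reduce t₂ = q(q(q(f(q(p(p(b))), f(p(p(e)), p(c)))))):
1. q(q(q(f(q(p(p(b))), f(p(p(e)), p(c))))))  →  q(q(f(q(p(p(b))), f(p(p(e)), p(c)))))   [R2 at ε]
2. q(q(f(q(p(p(b))), f(p(p(e)), p(c)))))  →  q(f(q(p(p(b))), f(p(p(e)), p(c))))   [R2 at ε]
3. q(f(q(p(p(b))), f(p(p(e)), p(c))))  →  f(q(p(p(b))), f(p(p(e)), p(c)))   [R2 at ε]
4. f(q(p(p(b))), f(p(p(e)), p(c)))  →  f(p(p(b)), f(p(p(e)), p(c)))   [R2 at 1]
5. f(p(p(b)), f(p(p(e)), p(c)))  →  f(p(p(b)), b)   [R7 at 2]
6. f(p(p(b)), b)  →  p(p(b))   [R4 at ε]

no — NF(t₁) = p(c), NF(t₂) = p(p(b))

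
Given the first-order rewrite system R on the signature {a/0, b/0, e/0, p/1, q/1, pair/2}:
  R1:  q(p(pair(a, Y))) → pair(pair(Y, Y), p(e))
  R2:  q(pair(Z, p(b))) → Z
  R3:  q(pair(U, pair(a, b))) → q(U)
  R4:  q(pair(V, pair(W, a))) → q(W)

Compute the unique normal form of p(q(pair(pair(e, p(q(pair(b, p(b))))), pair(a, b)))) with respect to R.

p(e)

1. p(q(pair(pair(e, p(q(pair(b, p(b))))), pair(a, b))))  →  p(q(pair(e, p(q(pair(b, p(b)))))))   [R3 at 1]
2. p(q(pair(e, p(q(pair(b, p(b)))))))  →  p(q(pair(e, p(b))))   [R2 at 1.1.2.1]
3. p(q(pair(e, p(b))))  →  p(e)   [R2 at 1]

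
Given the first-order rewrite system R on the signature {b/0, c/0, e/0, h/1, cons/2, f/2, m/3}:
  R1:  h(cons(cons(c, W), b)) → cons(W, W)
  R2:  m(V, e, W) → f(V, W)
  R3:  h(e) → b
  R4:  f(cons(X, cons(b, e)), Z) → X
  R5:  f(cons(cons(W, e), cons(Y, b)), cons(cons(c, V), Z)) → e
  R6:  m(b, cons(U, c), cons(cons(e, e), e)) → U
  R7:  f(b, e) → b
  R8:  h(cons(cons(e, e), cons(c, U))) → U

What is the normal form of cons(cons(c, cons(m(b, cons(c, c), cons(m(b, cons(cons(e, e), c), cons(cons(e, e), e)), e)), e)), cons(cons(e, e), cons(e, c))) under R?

1. cons(cons(c, cons(m(b, cons(c, c), cons(m(b, cons(cons(e, e), c), cons(cons(e, e), e)), e)), e)), cons(cons(e, e), cons(e, c)))  →  cons(cons(c, cons(m(b, cons(c, c), cons(cons(e, e), e)), e)), cons(cons(e, e), cons(e, c)))   [R6 at 1.2.1.3.1]
2. cons(cons(c, cons(m(b, cons(c, c), cons(cons(e, e), e)), e)), cons(cons(e, e), cons(e, c)))  →  cons(cons(c, cons(c, e)), cons(cons(e, e), cons(e, c)))   [R6 at 1.2.1]

cons(cons(c, cons(c, e)), cons(cons(e, e), cons(e, c)))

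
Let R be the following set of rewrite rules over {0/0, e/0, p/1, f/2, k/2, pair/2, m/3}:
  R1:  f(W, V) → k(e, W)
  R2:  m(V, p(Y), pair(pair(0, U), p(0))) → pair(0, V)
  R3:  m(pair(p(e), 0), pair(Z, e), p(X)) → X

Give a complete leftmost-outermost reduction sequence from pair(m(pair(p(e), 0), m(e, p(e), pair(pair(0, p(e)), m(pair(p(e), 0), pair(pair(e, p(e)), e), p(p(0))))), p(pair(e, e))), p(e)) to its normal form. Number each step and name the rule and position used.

pair(pair(e, e), p(e))

1. pair(m(pair(p(e), 0), m(e, p(e), pair(pair(0, p(e)), m(pair(p(e), 0), pair(pair(e, p(e)), e), p(p(0))))), p(pair(e, e))), p(e))  →  pair(m(pair(p(e), 0), m(e, p(e), pair(pair(0, p(e)), p(0))), p(pair(e, e))), p(e))   [R3 at 1.2.3.2]
2. pair(m(pair(p(e), 0), m(e, p(e), pair(pair(0, p(e)), p(0))), p(pair(e, e))), p(e))  →  pair(m(pair(p(e), 0), pair(0, e), p(pair(e, e))), p(e))   [R2 at 1.2]
3. pair(m(pair(p(e), 0), pair(0, e), p(pair(e, e))), p(e))  →  pair(pair(e, e), p(e))   [R3 at 1]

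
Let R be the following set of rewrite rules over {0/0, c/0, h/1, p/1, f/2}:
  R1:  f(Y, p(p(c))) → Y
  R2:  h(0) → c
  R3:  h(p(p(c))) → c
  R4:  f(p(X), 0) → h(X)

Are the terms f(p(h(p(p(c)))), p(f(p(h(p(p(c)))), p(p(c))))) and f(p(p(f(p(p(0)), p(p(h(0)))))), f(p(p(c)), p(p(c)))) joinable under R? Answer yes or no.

Reduce t₁ = f(p(h(p(p(c)))), p(f(p(h(p(p(c)))), p(p(c))))):
1. f(p(h(p(p(c)))), p(f(p(h(p(p(c)))), p(p(c)))))  →  f(p(c), p(f(p(h(p(p(c)))), p(p(c)))))   [R3 at 1.1]
2. f(p(c), p(f(p(h(p(p(c)))), p(p(c)))))  →  f(p(c), p(p(h(p(p(c))))))   [R1 at 2.1]
3. f(p(c), p(p(h(p(p(c))))))  →  f(p(c), p(p(c)))   [R3 at 2.1.1]
4. f(p(c), p(p(c)))  →  p(c)   [R1 at ε]

Reduce t₂ = f(p(p(f(p(p(0)), p(p(h(0)))))), f(p(p(c)), p(p(c)))):
1. f(p(p(f(p(p(0)), p(p(h(0)))))), f(p(p(c)), p(p(c))))  →  f(p(p(f(p(p(0)), p(p(c))))), f(p(p(c)), p(p(c))))   [R2 at 1.1.1.2.1.1]
2. f(p(p(f(p(p(0)), p(p(c))))), f(p(p(c)), p(p(c))))  →  f(p(p(p(p(0)))), f(p(p(c)), p(p(c))))   [R1 at 1.1.1]
3. f(p(p(p(p(0)))), f(p(p(c)), p(p(c))))  →  f(p(p(p(p(0)))), p(p(c)))   [R1 at 2]
4. f(p(p(p(p(0)))), p(p(c)))  →  p(p(p(p(0))))   [R1 at ε]

no — NF(t₁) = p(c), NF(t₂) = p(p(p(p(0))))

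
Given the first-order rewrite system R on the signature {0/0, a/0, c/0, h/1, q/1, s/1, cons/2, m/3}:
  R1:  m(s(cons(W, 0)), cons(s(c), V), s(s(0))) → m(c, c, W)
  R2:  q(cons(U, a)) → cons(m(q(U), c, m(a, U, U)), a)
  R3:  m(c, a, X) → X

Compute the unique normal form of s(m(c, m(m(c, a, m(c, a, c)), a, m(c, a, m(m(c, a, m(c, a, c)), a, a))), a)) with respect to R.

1. s(m(c, m(m(c, a, m(c, a, c)), a, m(c, a, m(m(c, a, m(c, a, c)), a, a))), a))  →  s(m(c, m(m(c, a, c), a, m(c, a, m(m(c, a, m(c, a, c)), a, a))), a))   [R3 at 1.2.1]
2. s(m(c, m(m(c, a, c), a, m(c, a, m(m(c, a, m(c, a, c)), a, a))), a))  →  s(m(c, m(c, a, m(c, a, m(m(c, a, m(c, a, c)), a, a))), a))   [R3 at 1.2.1]
3. s(m(c, m(c, a, m(c, a, m(m(c, a, m(c, a, c)), a, a))), a))  →  s(m(c, m(c, a, m(m(c, a, m(c, a, c)), a, a)), a))   [R3 at 1.2]
4. s(m(c, m(c, a, m(m(c, a, m(c, a, c)), a, a)), a))  →  s(m(c, m(m(c, a, m(c, a, c)), a, a), a))   [R3 at 1.2]
5. s(m(c, m(m(c, a, m(c, a, c)), a, a), a))  →  s(m(c, m(m(c, a, c), a, a), a))   [R3 at 1.2.1]
6. s(m(c, m(m(c, a, c), a, a), a))  →  s(m(c, m(c, a, a), a))   [R3 at 1.2.1]
7. s(m(c, m(c, a, a), a))  →  s(m(c, a, a))   [R3 at 1.2]
8. s(m(c, a, a))  →  s(a)   [R3 at 1]

s(a)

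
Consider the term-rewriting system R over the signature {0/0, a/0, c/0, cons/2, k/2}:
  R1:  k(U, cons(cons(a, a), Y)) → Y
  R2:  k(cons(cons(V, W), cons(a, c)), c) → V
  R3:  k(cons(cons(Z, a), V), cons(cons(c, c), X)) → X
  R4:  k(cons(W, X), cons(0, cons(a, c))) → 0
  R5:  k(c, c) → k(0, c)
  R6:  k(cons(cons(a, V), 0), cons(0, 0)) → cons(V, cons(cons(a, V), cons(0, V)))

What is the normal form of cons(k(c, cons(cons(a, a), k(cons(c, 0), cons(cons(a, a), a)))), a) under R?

1. cons(k(c, cons(cons(a, a), k(cons(c, 0), cons(cons(a, a), a)))), a)  →  cons(k(cons(c, 0), cons(cons(a, a), a)), a)   [R1 at 1]
2. cons(k(cons(c, 0), cons(cons(a, a), a)), a)  →  cons(a, a)   [R1 at 1]

cons(a, a)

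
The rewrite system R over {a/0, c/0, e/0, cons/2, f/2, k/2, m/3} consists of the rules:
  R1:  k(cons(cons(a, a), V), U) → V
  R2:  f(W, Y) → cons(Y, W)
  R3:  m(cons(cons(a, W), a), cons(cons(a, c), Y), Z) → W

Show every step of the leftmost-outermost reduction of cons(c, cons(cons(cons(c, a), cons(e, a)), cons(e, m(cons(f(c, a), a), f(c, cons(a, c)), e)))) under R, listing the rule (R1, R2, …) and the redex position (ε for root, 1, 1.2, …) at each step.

1. cons(c, cons(cons(cons(c, a), cons(e, a)), cons(e, m(cons(f(c, a), a), f(c, cons(a, c)), e))))  →  cons(c, cons(cons(cons(c, a), cons(e, a)), cons(e, m(cons(cons(a, c), a), f(c, cons(a, c)), e))))   [R2 at 2.2.2.1.1]
2. cons(c, cons(cons(cons(c, a), cons(e, a)), cons(e, m(cons(cons(a, c), a), f(c, cons(a, c)), e))))  →  cons(c, cons(cons(cons(c, a), cons(e, a)), cons(e, m(cons(cons(a, c), a), cons(cons(a, c), c), e))))   [R2 at 2.2.2.2]
3. cons(c, cons(cons(cons(c, a), cons(e, a)), cons(e, m(cons(cons(a, c), a), cons(cons(a, c), c), e))))  →  cons(c, cons(cons(cons(c, a), cons(e, a)), cons(e, c)))   [R3 at 2.2.2]

cons(c, cons(cons(cons(c, a), cons(e, a)), cons(e, c)))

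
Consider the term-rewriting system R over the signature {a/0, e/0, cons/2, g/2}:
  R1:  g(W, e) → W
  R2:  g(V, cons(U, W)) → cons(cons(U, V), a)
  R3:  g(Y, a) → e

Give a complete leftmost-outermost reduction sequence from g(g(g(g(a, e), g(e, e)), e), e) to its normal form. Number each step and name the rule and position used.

a

1. g(g(g(g(a, e), g(e, e)), e), e)  →  g(g(g(a, e), g(e, e)), e)   [R1 at ε]
2. g(g(g(a, e), g(e, e)), e)  →  g(g(a, e), g(e, e))   [R1 at ε]
3. g(g(a, e), g(e, e))  →  g(a, g(e, e))   [R1 at 1]
4. g(a, g(e, e))  →  g(a, e)   [R1 at 2]
5. g(a, e)  →  a   [R1 at ε]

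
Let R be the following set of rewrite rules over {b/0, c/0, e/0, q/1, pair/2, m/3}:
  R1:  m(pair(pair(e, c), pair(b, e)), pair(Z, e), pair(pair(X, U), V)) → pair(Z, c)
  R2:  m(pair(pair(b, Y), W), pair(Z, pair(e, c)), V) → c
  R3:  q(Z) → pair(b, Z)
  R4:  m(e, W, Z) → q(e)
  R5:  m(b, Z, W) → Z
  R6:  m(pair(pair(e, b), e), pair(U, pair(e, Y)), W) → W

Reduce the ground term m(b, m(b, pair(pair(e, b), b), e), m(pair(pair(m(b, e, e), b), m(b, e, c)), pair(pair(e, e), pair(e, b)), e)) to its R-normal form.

1. m(b, m(b, pair(pair(e, b), b), e), m(pair(pair(m(b, e, e), b), m(b, e, c)), pair(pair(e, e), pair(e, b)), e))  →  m(b, pair(pair(e, b), b), e)   [R5 at ε]
2. m(b, pair(pair(e, b), b), e)  →  pair(pair(e, b), b)   [R5 at ε]

pair(pair(e, b), b)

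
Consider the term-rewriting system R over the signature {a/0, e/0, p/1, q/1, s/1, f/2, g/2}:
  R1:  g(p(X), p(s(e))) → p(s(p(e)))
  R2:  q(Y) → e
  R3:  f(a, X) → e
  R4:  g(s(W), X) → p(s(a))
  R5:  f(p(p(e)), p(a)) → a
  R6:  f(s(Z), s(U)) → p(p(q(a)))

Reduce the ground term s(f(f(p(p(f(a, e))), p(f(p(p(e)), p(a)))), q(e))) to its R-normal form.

1. s(f(f(p(p(f(a, e))), p(f(p(p(e)), p(a)))), q(e)))  →  s(f(f(p(p(e)), p(f(p(p(e)), p(a)))), q(e)))   [R3 at 1.1.1.1.1]
2. s(f(f(p(p(e)), p(f(p(p(e)), p(a)))), q(e)))  →  s(f(f(p(p(e)), p(a)), q(e)))   [R5 at 1.1.2.1]
3. s(f(f(p(p(e)), p(a)), q(e)))  →  s(f(a, q(e)))   [R5 at 1.1]
4. s(f(a, q(e)))  →  s(e)   [R3 at 1]

s(e)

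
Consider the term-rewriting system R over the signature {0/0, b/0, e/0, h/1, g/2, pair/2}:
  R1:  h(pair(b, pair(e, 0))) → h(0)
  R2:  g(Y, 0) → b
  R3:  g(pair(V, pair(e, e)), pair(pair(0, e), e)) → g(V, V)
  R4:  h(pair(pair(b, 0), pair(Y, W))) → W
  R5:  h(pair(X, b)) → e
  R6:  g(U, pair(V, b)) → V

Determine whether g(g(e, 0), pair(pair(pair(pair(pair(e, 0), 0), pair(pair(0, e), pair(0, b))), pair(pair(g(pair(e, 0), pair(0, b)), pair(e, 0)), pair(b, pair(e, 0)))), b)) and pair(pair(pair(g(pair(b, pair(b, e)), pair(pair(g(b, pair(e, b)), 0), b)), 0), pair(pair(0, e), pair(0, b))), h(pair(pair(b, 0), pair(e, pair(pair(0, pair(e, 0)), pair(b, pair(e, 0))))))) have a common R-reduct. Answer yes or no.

yes — NF(t₁) = pair(pair(pair(pair(e, 0), 0), pair(pair(0, e), pair(0, b))), pair(pair(0, pair(e, 0)), pair(b, pair(e, 0)))), NF(t₂) = pair(pair(pair(pair(e, 0), 0), pair(pair(0, e), pair(0, b))), pair(pair(0, pair(e, 0)), pair(b, pair(e, 0))))

Reduce t₁ = g(g(e, 0), pair(pair(pair(pair(pair(e, 0), 0), pair(pair(0, e), pair(0, b))), pair(pair(g(pair(e, 0), pair(0, b)), pair(e, 0)), pair(b, pair(e, 0)))), b)):
1. g(g(e, 0), pair(pair(pair(pair(pair(e, 0), 0), pair(pair(0, e), pair(0, b))), pair(pair(g(pair(e, 0), pair(0, b)), pair(e, 0)), pair(b, pair(e, 0)))), b))  →  pair(pair(pair(pair(e, 0), 0), pair(pair(0, e), pair(0, b))), pair(pair(g(pair(e, 0), pair(0, b)), pair(e, 0)), pair(b, pair(e, 0))))   [R6 at ε]
2. pair(pair(pair(pair(e, 0), 0), pair(pair(0, e), pair(0, b))), pair(pair(g(pair(e, 0), pair(0, b)), pair(e, 0)), pair(b, pair(e, 0))))  →  pair(pair(pair(pair(e, 0), 0), pair(pair(0, e), pair(0, b))), pair(pair(0, pair(e, 0)), pair(b, pair(e, 0))))   [R6 at 2.1.1]

Reduce t₂ = pair(pair(pair(g(pair(b, pair(b, e)), pair(pair(g(b, pair(e, b)), 0), b)), 0), pair(pair(0, e), pair(0, b))), h(pair(pair(b, 0), pair(e, pair(pair(0, pair(e, 0)), pair(b, pair(e, 0))))))):
1. pair(pair(pair(g(pair(b, pair(b, e)), pair(pair(g(b, pair(e, b)), 0), b)), 0), pair(pair(0, e), pair(0, b))), h(pair(pair(b, 0), pair(e, pair(pair(0, pair(e, 0)), pair(b, pair(e, 0)))))))  →  pair(pair(pair(pair(g(b, pair(e, b)), 0), 0), pair(pair(0, e), pair(0, b))), h(pair(pair(b, 0), pair(e, pair(pair(0, pair(e, 0)), pair(b, pair(e, 0)))))))   [R6 at 1.1.1]
2. pair(pair(pair(pair(g(b, pair(e, b)), 0), 0), pair(pair(0, e), pair(0, b))), h(pair(pair(b, 0), pair(e, pair(pair(0, pair(e, 0)), pair(b, pair(e, 0)))))))  →  pair(pair(pair(pair(e, 0), 0), pair(pair(0, e), pair(0, b))), h(pair(pair(b, 0), pair(e, pair(pair(0, pair(e, 0)), pair(b, pair(e, 0)))))))   [R6 at 1.1.1.1]
3. pair(pair(pair(pair(e, 0), 0), pair(pair(0, e), pair(0, b))), h(pair(pair(b, 0), pair(e, pair(pair(0, pair(e, 0)), pair(b, pair(e, 0)))))))  →  pair(pair(pair(pair(e, 0), 0), pair(pair(0, e), pair(0, b))), pair(pair(0, pair(e, 0)), pair(b, pair(e, 0))))   [R4 at 2]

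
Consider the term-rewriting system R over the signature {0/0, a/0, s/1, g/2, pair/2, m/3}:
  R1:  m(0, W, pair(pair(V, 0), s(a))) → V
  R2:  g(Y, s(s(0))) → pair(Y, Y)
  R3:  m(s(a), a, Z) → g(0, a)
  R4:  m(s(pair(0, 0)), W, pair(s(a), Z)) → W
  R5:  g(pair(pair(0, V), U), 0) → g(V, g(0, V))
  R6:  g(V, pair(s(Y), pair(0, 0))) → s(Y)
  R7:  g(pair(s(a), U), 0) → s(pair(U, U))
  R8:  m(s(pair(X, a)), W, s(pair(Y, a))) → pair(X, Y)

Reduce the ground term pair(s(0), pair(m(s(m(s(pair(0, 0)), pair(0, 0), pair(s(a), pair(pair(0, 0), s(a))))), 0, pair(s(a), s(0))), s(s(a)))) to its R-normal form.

1. pair(s(0), pair(m(s(m(s(pair(0, 0)), pair(0, 0), pair(s(a), pair(pair(0, 0), s(a))))), 0, pair(s(a), s(0))), s(s(a))))  →  pair(s(0), pair(m(s(pair(0, 0)), 0, pair(s(a), s(0))), s(s(a))))   [R4 at 2.1.1.1]
2. pair(s(0), pair(m(s(pair(0, 0)), 0, pair(s(a), s(0))), s(s(a))))  →  pair(s(0), pair(0, s(s(a))))   [R4 at 2.1]

pair(s(0), pair(0, s(s(a))))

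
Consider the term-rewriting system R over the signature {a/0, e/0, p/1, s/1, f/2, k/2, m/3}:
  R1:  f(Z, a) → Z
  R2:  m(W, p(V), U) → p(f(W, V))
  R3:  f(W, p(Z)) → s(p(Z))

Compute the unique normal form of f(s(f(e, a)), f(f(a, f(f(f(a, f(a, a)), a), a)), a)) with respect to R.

s(e)

1. f(s(f(e, a)), f(f(a, f(f(f(a, f(a, a)), a), a)), a))  →  f(s(e), f(f(a, f(f(f(a, f(a, a)), a), a)), a))   [R1 at 1.1]
2. f(s(e), f(f(a, f(f(f(a, f(a, a)), a), a)), a))  →  f(s(e), f(a, f(f(f(a, f(a, a)), a), a)))   [R1 at 2]
3. f(s(e), f(a, f(f(f(a, f(a, a)), a), a)))  →  f(s(e), f(a, f(f(a, f(a, a)), a)))   [R1 at 2.2]
4. f(s(e), f(a, f(f(a, f(a, a)), a)))  →  f(s(e), f(a, f(a, f(a, a))))   [R1 at 2.2]
5. f(s(e), f(a, f(a, f(a, a))))  →  f(s(e), f(a, f(a, a)))   [R1 at 2.2.2]
6. f(s(e), f(a, f(a, a)))  →  f(s(e), f(a, a))   [R1 at 2.2]
7. f(s(e), f(a, a))  →  f(s(e), a)   [R1 at 2]
8. f(s(e), a)  →  s(e)   [R1 at ε]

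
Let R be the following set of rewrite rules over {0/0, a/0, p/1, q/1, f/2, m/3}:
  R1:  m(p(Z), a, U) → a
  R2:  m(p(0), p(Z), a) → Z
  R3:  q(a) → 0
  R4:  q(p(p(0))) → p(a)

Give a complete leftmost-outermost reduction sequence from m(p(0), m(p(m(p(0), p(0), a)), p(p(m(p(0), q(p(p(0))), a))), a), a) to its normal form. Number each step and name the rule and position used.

1. m(p(0), m(p(m(p(0), p(0), a)), p(p(m(p(0), q(p(p(0))), a))), a), a)  →  m(p(0), m(p(0), p(p(m(p(0), q(p(p(0))), a))), a), a)   [R2 at 2.1.1]
2. m(p(0), m(p(0), p(p(m(p(0), q(p(p(0))), a))), a), a)  →  m(p(0), p(m(p(0), q(p(p(0))), a)), a)   [R2 at 2]
3. m(p(0), p(m(p(0), q(p(p(0))), a)), a)  →  m(p(0), q(p(p(0))), a)   [R2 at ε]
4. m(p(0), q(p(p(0))), a)  →  m(p(0), p(a), a)   [R4 at 2]
5. m(p(0), p(a), a)  →  a   [R2 at ε]

a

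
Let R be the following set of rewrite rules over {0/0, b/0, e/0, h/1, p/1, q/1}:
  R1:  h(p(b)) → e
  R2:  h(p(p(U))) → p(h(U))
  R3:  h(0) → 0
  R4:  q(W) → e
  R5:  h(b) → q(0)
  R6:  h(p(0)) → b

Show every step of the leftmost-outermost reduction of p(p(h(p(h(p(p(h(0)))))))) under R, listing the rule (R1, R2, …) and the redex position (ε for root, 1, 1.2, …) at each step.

p(p(p(0)))

1. p(p(h(p(h(p(p(h(0))))))))  →  p(p(h(p(p(h(h(0)))))))   [R2 at 1.1.1.1]
2. p(p(h(p(p(h(h(0)))))))  →  p(p(p(h(h(h(0))))))   [R2 at 1.1]
3. p(p(p(h(h(h(0))))))  →  p(p(p(h(h(0)))))   [R3 at 1.1.1.1.1]
4. p(p(p(h(h(0)))))  →  p(p(p(h(0))))   [R3 at 1.1.1.1]
5. p(p(p(h(0))))  →  p(p(p(0)))   [R3 at 1.1.1]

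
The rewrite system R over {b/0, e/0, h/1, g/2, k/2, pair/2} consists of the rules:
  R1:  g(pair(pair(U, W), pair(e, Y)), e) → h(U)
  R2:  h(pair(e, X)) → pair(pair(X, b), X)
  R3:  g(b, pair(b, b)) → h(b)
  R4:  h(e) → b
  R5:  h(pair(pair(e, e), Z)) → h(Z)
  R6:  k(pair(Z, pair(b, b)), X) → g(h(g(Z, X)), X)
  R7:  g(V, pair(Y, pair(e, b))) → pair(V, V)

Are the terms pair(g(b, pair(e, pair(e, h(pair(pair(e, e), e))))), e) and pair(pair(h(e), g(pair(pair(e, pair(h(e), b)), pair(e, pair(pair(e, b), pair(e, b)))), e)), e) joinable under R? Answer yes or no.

Reduce t₁ = pair(g(b, pair(e, pair(e, h(pair(pair(e, e), e))))), e):
1. pair(g(b, pair(e, pair(e, h(pair(pair(e, e), e))))), e)  →  pair(g(b, pair(e, pair(e, h(e)))), e)   [R5 at 1.2.2.2]
2. pair(g(b, pair(e, pair(e, h(e)))), e)  →  pair(g(b, pair(e, pair(e, b))), e)   [R4 at 1.2.2.2]
3. pair(g(b, pair(e, pair(e, b))), e)  →  pair(pair(b, b), e)   [R7 at 1]

Reduce t₂ = pair(pair(h(e), g(pair(pair(e, pair(h(e), b)), pair(e, pair(pair(e, b), pair(e, b)))), e)), e):
1. pair(pair(h(e), g(pair(pair(e, pair(h(e), b)), pair(e, pair(pair(e, b), pair(e, b)))), e)), e)  →  pair(pair(b, g(pair(pair(e, pair(h(e), b)), pair(e, pair(pair(e, b), pair(e, b)))), e)), e)   [R4 at 1.1]
2. pair(pair(b, g(pair(pair(e, pair(h(e), b)), pair(e, pair(pair(e, b), pair(e, b)))), e)), e)  →  pair(pair(b, h(e)), e)   [R1 at 1.2]
3. pair(pair(b, h(e)), e)  →  pair(pair(b, b), e)   [R4 at 1.2]

yes — NF(t₁) = pair(pair(b, b), e), NF(t₂) = pair(pair(b, b), e)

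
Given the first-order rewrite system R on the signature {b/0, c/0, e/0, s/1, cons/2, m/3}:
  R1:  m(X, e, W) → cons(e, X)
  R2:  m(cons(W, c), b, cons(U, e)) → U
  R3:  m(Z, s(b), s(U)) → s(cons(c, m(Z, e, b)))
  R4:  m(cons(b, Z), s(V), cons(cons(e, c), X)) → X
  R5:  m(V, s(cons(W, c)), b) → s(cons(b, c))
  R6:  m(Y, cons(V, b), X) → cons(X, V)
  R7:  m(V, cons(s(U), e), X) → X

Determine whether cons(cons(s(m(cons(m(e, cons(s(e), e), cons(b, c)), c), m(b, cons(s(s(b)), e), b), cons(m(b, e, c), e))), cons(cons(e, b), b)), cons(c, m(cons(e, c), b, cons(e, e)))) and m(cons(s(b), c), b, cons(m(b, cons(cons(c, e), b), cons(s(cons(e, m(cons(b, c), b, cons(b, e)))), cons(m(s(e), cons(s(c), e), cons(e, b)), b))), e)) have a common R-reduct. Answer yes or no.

yes — NF(t₁) = cons(cons(s(cons(e, b)), cons(cons(e, b), b)), cons(c, e)), NF(t₂) = cons(cons(s(cons(e, b)), cons(cons(e, b), b)), cons(c, e))

Reduce t₁ = cons(cons(s(m(cons(m(e, cons(s(e), e), cons(b, c)), c), m(b, cons(s(s(b)), e), b), cons(m(b, e, c), e))), cons(cons(e, b), b)), cons(c, m(cons(e, c), b, cons(e, e)))):
1. cons(cons(s(m(cons(m(e, cons(s(e), e), cons(b, c)), c), m(b, cons(s(s(b)), e), b), cons(m(b, e, c), e))), cons(cons(e, b), b)), cons(c, m(cons(e, c), b, cons(e, e))))  →  cons(cons(s(m(cons(cons(b, c), c), m(b, cons(s(s(b)), e), b), cons(m(b, e, c), e))), cons(cons(e, b), b)), cons(c, m(cons(e, c), b, cons(e, e))))   [R7 at 1.1.1.1.1]
2. cons(cons(s(m(cons(cons(b, c), c), m(b, cons(s(s(b)), e), b), cons(m(b, e, c), e))), cons(cons(e, b), b)), cons(c, m(cons(e, c), b, cons(e, e))))  →  cons(cons(s(m(cons(cons(b, c), c), b, cons(m(b, e, c), e))), cons(cons(e, b), b)), cons(c, m(cons(e, c), b, cons(e, e))))   [R7 at 1.1.1.2]
3. cons(cons(s(m(cons(cons(b, c), c), b, cons(m(b, e, c), e))), cons(cons(e, b), b)), cons(c, m(cons(e, c), b, cons(e, e))))  →  cons(cons(s(m(b, e, c)), cons(cons(e, b), b)), cons(c, m(cons(e, c), b, cons(e, e))))   [R2 at 1.1.1]
4. cons(cons(s(m(b, e, c)), cons(cons(e, b), b)), cons(c, m(cons(e, c), b, cons(e, e))))  →  cons(cons(s(cons(e, b)), cons(cons(e, b), b)), cons(c, m(cons(e, c), b, cons(e, e))))   [R1 at 1.1.1]
5. cons(cons(s(cons(e, b)), cons(cons(e, b), b)), cons(c, m(cons(e, c), b, cons(e, e))))  →  cons(cons(s(cons(e, b)), cons(cons(e, b), b)), cons(c, e))   [R2 at 2.2]

Reduce t₂ = m(cons(s(b), c), b, cons(m(b, cons(cons(c, e), b), cons(s(cons(e, m(cons(b, c), b, cons(b, e)))), cons(m(s(e), cons(s(c), e), cons(e, b)), b))), e)):
1. m(cons(s(b), c), b, cons(m(b, cons(cons(c, e), b), cons(s(cons(e, m(cons(b, c), b, cons(b, e)))), cons(m(s(e), cons(s(c), e), cons(e, b)), b))), e))  →  m(b, cons(cons(c, e), b), cons(s(cons(e, m(cons(b, c), b, cons(b, e)))), cons(m(s(e), cons(s(c), e), cons(e, b)), b)))   [R2 at ε]
2. m(b, cons(cons(c, e), b), cons(s(cons(e, m(cons(b, c), b, cons(b, e)))), cons(m(s(e), cons(s(c), e), cons(e, b)), b)))  →  cons(cons(s(cons(e, m(cons(b, c), b, cons(b, e)))), cons(m(s(e), cons(s(c), e), cons(e, b)), b)), cons(c, e))   [R6 at ε]
3. cons(cons(s(cons(e, m(cons(b, c), b, cons(b, e)))), cons(m(s(e), cons(s(c), e), cons(e, b)), b)), cons(c, e))  →  cons(cons(s(cons(e, b)), cons(m(s(e), cons(s(c), e), cons(e, b)), b)), cons(c, e))   [R2 at 1.1.1.2]
4. cons(cons(s(cons(e, b)), cons(m(s(e), cons(s(c), e), cons(e, b)), b)), cons(c, e))  →  cons(cons(s(cons(e, b)), cons(cons(e, b), b)), cons(c, e))   [R7 at 1.2.1]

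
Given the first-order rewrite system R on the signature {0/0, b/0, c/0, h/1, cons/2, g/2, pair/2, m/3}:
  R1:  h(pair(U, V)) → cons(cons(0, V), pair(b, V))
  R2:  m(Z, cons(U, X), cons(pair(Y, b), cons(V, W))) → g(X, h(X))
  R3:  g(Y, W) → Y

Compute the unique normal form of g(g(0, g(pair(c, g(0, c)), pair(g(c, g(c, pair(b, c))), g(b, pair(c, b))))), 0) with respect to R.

0

1. g(g(0, g(pair(c, g(0, c)), pair(g(c, g(c, pair(b, c))), g(b, pair(c, b))))), 0)  →  g(0, g(pair(c, g(0, c)), pair(g(c, g(c, pair(b, c))), g(b, pair(c, b)))))   [R3 at ε]
2. g(0, g(pair(c, g(0, c)), pair(g(c, g(c, pair(b, c))), g(b, pair(c, b)))))  →  0   [R3 at ε]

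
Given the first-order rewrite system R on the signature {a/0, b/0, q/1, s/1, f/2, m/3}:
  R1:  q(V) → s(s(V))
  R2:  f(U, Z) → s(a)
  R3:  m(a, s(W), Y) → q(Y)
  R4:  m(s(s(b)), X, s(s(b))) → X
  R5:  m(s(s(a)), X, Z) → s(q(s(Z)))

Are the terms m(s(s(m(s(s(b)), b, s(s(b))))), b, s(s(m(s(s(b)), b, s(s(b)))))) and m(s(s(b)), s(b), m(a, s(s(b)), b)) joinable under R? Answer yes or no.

Reduce t₁ = m(s(s(m(s(s(b)), b, s(s(b))))), b, s(s(m(s(s(b)), b, s(s(b)))))):
1. m(s(s(m(s(s(b)), b, s(s(b))))), b, s(s(m(s(s(b)), b, s(s(b))))))  →  m(s(s(b)), b, s(s(m(s(s(b)), b, s(s(b))))))   [R4 at 1.1.1]
2. m(s(s(b)), b, s(s(m(s(s(b)), b, s(s(b))))))  →  m(s(s(b)), b, s(s(b)))   [R4 at 3.1.1]
3. m(s(s(b)), b, s(s(b)))  →  b   [R4 at ε]

Reduce t₂ = m(s(s(b)), s(b), m(a, s(s(b)), b)):
1. m(s(s(b)), s(b), m(a, s(s(b)), b))  →  m(s(s(b)), s(b), q(b))   [R3 at 3]
2. m(s(s(b)), s(b), q(b))  →  m(s(s(b)), s(b), s(s(b)))   [R1 at 3]
3. m(s(s(b)), s(b), s(s(b)))  →  s(b)   [R4 at ε]

no — NF(t₁) = b, NF(t₂) = s(b)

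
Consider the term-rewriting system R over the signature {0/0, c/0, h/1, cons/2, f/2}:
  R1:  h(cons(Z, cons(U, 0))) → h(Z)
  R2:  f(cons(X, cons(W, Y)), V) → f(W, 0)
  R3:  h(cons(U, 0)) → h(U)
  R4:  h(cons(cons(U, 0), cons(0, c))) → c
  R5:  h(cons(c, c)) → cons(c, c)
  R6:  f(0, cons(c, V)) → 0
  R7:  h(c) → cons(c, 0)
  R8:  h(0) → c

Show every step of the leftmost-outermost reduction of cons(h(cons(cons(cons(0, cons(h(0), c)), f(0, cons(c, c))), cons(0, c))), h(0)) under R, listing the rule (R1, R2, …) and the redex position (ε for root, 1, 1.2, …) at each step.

1. cons(h(cons(cons(cons(0, cons(h(0), c)), f(0, cons(c, c))), cons(0, c))), h(0))  →  cons(h(cons(cons(cons(0, cons(c, c)), f(0, cons(c, c))), cons(0, c))), h(0))   [R8 at 1.1.1.1.2.1]
2. cons(h(cons(cons(cons(0, cons(c, c)), f(0, cons(c, c))), cons(0, c))), h(0))  →  cons(h(cons(cons(cons(0, cons(c, c)), 0), cons(0, c))), h(0))   [R6 at 1.1.1.2]
3. cons(h(cons(cons(cons(0, cons(c, c)), 0), cons(0, c))), h(0))  →  cons(c, h(0))   [R4 at 1]
4. cons(c, h(0))  →  cons(c, c)   [R8 at 2]

cons(c, c)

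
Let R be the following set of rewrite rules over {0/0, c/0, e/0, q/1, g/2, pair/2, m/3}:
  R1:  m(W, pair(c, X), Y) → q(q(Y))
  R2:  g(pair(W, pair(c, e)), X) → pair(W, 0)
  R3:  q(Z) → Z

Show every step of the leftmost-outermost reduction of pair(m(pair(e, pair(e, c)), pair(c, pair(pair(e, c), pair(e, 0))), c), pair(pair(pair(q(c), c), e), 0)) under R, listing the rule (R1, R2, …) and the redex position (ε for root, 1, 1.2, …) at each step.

pair(c, pair(pair(pair(c, c), e), 0))

1. pair(m(pair(e, pair(e, c)), pair(c, pair(pair(e, c), pair(e, 0))), c), pair(pair(pair(q(c), c), e), 0))  →  pair(q(q(c)), pair(pair(pair(q(c), c), e), 0))   [R1 at 1]
2. pair(q(q(c)), pair(pair(pair(q(c), c), e), 0))  →  pair(q(c), pair(pair(pair(q(c), c), e), 0))   [R3 at 1]
3. pair(q(c), pair(pair(pair(q(c), c), e), 0))  →  pair(c, pair(pair(pair(q(c), c), e), 0))   [R3 at 1]
4. pair(c, pair(pair(pair(q(c), c), e), 0))  →  pair(c, pair(pair(pair(c, c), e), 0))   [R3 at 2.1.1.1]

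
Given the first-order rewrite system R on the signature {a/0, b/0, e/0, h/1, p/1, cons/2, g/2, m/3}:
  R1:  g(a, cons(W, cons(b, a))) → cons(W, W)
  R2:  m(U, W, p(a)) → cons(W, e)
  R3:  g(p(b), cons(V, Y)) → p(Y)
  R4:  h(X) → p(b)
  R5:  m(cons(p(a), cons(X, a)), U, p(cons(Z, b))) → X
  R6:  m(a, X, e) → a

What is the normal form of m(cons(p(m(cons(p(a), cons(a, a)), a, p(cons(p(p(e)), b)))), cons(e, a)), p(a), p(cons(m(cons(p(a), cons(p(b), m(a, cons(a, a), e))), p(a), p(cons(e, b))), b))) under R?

1. m(cons(p(m(cons(p(a), cons(a, a)), a, p(cons(p(p(e)), b)))), cons(e, a)), p(a), p(cons(m(cons(p(a), cons(p(b), m(a, cons(a, a), e))), p(a), p(cons(e, b))), b)))  →  m(cons(p(a), cons(e, a)), p(a), p(cons(m(cons(p(a), cons(p(b), m(a, cons(a, a), e))), p(a), p(cons(e, b))), b)))   [R5 at 1.1.1]
2. m(cons(p(a), cons(e, a)), p(a), p(cons(m(cons(p(a), cons(p(b), m(a, cons(a, a), e))), p(a), p(cons(e, b))), b)))  →  e   [R5 at ε]

e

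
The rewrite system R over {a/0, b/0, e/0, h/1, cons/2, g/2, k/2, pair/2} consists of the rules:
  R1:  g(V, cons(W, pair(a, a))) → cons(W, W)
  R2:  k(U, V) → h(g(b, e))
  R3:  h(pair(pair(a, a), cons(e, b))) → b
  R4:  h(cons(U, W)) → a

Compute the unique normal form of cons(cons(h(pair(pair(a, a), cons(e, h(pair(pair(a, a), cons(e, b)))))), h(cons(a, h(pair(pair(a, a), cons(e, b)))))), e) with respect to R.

cons(cons(b, a), e)

1. cons(cons(h(pair(pair(a, a), cons(e, h(pair(pair(a, a), cons(e, b)))))), h(cons(a, h(pair(pair(a, a), cons(e, b)))))), e)  →  cons(cons(h(pair(pair(a, a), cons(e, b))), h(cons(a, h(pair(pair(a, a), cons(e, b)))))), e)   [R3 at 1.1.1.2.2]
2. cons(cons(h(pair(pair(a, a), cons(e, b))), h(cons(a, h(pair(pair(a, a), cons(e, b)))))), e)  →  cons(cons(b, h(cons(a, h(pair(pair(a, a), cons(e, b)))))), e)   [R3 at 1.1]
3. cons(cons(b, h(cons(a, h(pair(pair(a, a), cons(e, b)))))), e)  →  cons(cons(b, a), e)   [R4 at 1.2]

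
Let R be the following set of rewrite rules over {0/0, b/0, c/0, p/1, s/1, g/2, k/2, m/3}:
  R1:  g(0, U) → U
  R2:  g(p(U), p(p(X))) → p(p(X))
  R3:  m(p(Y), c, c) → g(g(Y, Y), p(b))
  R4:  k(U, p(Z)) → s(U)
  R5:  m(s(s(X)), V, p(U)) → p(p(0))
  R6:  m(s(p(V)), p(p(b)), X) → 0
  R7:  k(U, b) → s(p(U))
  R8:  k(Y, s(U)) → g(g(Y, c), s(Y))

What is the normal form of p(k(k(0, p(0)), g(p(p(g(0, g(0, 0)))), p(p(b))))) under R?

p(s(s(0)))

1. p(k(k(0, p(0)), g(p(p(g(0, g(0, 0)))), p(p(b)))))  →  p(k(s(0), g(p(p(g(0, g(0, 0)))), p(p(b)))))   [R4 at 1.1]
2. p(k(s(0), g(p(p(g(0, g(0, 0)))), p(p(b)))))  →  p(k(s(0), p(p(b))))   [R2 at 1.2]
3. p(k(s(0), p(p(b))))  →  p(s(s(0)))   [R4 at 1]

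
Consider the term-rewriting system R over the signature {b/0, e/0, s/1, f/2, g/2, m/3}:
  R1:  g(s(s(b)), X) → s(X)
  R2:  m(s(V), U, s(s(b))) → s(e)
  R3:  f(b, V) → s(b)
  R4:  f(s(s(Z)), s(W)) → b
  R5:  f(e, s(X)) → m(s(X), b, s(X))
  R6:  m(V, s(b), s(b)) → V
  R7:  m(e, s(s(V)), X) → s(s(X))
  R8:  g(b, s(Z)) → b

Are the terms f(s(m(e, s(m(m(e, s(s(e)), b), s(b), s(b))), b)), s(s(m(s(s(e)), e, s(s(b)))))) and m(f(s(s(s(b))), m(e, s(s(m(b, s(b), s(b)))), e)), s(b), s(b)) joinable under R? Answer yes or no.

Reduce t₁ = f(s(m(e, s(m(m(e, s(s(e)), b), s(b), s(b))), b)), s(s(m(s(s(e)), e, s(s(b)))))):
1. f(s(m(e, s(m(m(e, s(s(e)), b), s(b), s(b))), b)), s(s(m(s(s(e)), e, s(s(b))))))  →  f(s(m(e, s(m(e, s(s(e)), b)), b)), s(s(m(s(s(e)), e, s(s(b))))))   [R6 at 1.1.2.1]
2. f(s(m(e, s(m(e, s(s(e)), b)), b)), s(s(m(s(s(e)), e, s(s(b))))))  →  f(s(m(e, s(s(s(b))), b)), s(s(m(s(s(e)), e, s(s(b))))))   [R7 at 1.1.2.1]
3. f(s(m(e, s(s(s(b))), b)), s(s(m(s(s(e)), e, s(s(b))))))  →  f(s(s(s(b))), s(s(m(s(s(e)), e, s(s(b))))))   [R7 at 1.1]
4. f(s(s(s(b))), s(s(m(s(s(e)), e, s(s(b))))))  →  b   [R4 at ε]

Reduce t₂ = m(f(s(s(s(b))), m(e, s(s(m(b, s(b), s(b)))), e)), s(b), s(b)):
1. m(f(s(s(s(b))), m(e, s(s(m(b, s(b), s(b)))), e)), s(b), s(b))  →  f(s(s(s(b))), m(e, s(s(m(b, s(b), s(b)))), e))   [R6 at ε]
2. f(s(s(s(b))), m(e, s(s(m(b, s(b), s(b)))), e))  →  f(s(s(s(b))), s(s(e)))   [R7 at 2]
3. f(s(s(s(b))), s(s(e)))  →  b   [R4 at ε]

yes — NF(t₁) = b, NF(t₂) = b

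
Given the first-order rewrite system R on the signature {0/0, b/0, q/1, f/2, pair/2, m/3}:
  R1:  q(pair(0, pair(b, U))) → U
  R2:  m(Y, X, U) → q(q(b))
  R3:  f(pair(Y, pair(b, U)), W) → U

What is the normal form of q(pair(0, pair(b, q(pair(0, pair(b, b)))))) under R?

1. q(pair(0, pair(b, q(pair(0, pair(b, b))))))  →  q(pair(0, pair(b, b)))   [R1 at ε]
2. q(pair(0, pair(b, b)))  →  b   [R1 at ε]

b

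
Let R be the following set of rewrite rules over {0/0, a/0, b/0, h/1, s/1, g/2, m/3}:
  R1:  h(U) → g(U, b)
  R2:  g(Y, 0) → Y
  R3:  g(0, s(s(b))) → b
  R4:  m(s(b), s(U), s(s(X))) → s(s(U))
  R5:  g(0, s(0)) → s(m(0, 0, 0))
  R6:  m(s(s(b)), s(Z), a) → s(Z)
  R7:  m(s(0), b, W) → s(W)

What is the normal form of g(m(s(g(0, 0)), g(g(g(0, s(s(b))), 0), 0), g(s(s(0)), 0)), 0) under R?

1. g(m(s(g(0, 0)), g(g(g(0, s(s(b))), 0), 0), g(s(s(0)), 0)), 0)  →  m(s(g(0, 0)), g(g(g(0, s(s(b))), 0), 0), g(s(s(0)), 0))   [R2 at ε]
2. m(s(g(0, 0)), g(g(g(0, s(s(b))), 0), 0), g(s(s(0)), 0))  →  m(s(0), g(g(g(0, s(s(b))), 0), 0), g(s(s(0)), 0))   [R2 at 1.1]
3. m(s(0), g(g(g(0, s(s(b))), 0), 0), g(s(s(0)), 0))  →  m(s(0), g(g(0, s(s(b))), 0), g(s(s(0)), 0))   [R2 at 2]
4. m(s(0), g(g(0, s(s(b))), 0), g(s(s(0)), 0))  →  m(s(0), g(0, s(s(b))), g(s(s(0)), 0))   [R2 at 2]
5. m(s(0), g(0, s(s(b))), g(s(s(0)), 0))  →  m(s(0), b, g(s(s(0)), 0))   [R3 at 2]
6. m(s(0), b, g(s(s(0)), 0))  →  s(g(s(s(0)), 0))   [R7 at ε]
7. s(g(s(s(0)), 0))  →  s(s(s(0)))   [R2 at 1]

s(s(s(0)))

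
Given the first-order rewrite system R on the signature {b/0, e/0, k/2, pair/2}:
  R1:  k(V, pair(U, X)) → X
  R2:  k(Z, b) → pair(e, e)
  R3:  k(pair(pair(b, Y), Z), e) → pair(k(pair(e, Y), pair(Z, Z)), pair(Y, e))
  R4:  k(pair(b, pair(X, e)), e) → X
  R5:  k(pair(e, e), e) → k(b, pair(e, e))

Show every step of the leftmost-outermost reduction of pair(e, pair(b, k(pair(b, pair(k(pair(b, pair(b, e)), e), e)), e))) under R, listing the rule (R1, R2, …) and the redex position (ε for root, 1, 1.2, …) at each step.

1. pair(e, pair(b, k(pair(b, pair(k(pair(b, pair(b, e)), e), e)), e)))  →  pair(e, pair(b, k(pair(b, pair(b, e)), e)))   [R4 at 2.2]
2. pair(e, pair(b, k(pair(b, pair(b, e)), e)))  →  pair(e, pair(b, b))   [R4 at 2.2]

pair(e, pair(b, b))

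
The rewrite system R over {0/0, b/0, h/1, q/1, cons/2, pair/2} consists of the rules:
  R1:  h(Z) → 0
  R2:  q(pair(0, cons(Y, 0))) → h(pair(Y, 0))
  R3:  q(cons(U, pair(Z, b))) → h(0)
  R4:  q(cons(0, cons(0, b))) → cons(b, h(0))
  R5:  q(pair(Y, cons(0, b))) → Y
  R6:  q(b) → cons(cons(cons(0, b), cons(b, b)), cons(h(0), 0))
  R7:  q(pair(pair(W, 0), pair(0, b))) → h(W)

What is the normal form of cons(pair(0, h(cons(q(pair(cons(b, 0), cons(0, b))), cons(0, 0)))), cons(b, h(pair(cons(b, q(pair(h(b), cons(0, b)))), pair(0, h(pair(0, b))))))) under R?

cons(pair(0, 0), cons(b, 0))

1. cons(pair(0, h(cons(q(pair(cons(b, 0), cons(0, b))), cons(0, 0)))), cons(b, h(pair(cons(b, q(pair(h(b), cons(0, b)))), pair(0, h(pair(0, b)))))))  →  cons(pair(0, 0), cons(b, h(pair(cons(b, q(pair(h(b), cons(0, b)))), pair(0, h(pair(0, b)))))))   [R1 at 1.2]
2. cons(pair(0, 0), cons(b, h(pair(cons(b, q(pair(h(b), cons(0, b)))), pair(0, h(pair(0, b)))))))  →  cons(pair(0, 0), cons(b, 0))   [R1 at 2.2]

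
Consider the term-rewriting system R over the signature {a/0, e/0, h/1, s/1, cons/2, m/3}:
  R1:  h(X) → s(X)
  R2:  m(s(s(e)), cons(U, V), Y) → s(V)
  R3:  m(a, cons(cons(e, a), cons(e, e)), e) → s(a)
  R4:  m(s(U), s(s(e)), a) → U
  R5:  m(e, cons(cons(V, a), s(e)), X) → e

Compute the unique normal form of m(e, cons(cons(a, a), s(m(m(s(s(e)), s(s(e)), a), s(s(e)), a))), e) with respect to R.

1. m(e, cons(cons(a, a), s(m(m(s(s(e)), s(s(e)), a), s(s(e)), a))), e)  →  m(e, cons(cons(a, a), s(m(s(e), s(s(e)), a))), e)   [R4 at 2.2.1.1]
2. m(e, cons(cons(a, a), s(m(s(e), s(s(e)), a))), e)  →  m(e, cons(cons(a, a), s(e)), e)   [R4 at 2.2.1]
3. m(e, cons(cons(a, a), s(e)), e)  →  e   [R5 at ε]

e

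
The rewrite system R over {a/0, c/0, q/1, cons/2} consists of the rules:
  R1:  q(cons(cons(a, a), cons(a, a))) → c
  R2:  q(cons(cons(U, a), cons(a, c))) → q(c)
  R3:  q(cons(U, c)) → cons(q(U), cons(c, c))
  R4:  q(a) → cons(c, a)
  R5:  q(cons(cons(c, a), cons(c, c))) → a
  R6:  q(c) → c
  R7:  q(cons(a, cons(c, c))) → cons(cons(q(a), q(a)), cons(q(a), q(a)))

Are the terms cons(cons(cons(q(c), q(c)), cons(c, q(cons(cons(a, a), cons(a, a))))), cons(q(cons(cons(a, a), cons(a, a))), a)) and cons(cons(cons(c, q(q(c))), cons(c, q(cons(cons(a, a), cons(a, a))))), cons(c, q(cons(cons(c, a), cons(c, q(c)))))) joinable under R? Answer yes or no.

Reduce t₁ = cons(cons(cons(q(c), q(c)), cons(c, q(cons(cons(a, a), cons(a, a))))), cons(q(cons(cons(a, a), cons(a, a))), a)):
1. cons(cons(cons(q(c), q(c)), cons(c, q(cons(cons(a, a), cons(a, a))))), cons(q(cons(cons(a, a), cons(a, a))), a))  →  cons(cons(cons(c, q(c)), cons(c, q(cons(cons(a, a), cons(a, a))))), cons(q(cons(cons(a, a), cons(a, a))), a))   [R6 at 1.1.1]
2. cons(cons(cons(c, q(c)), cons(c, q(cons(cons(a, a), cons(a, a))))), cons(q(cons(cons(a, a), cons(a, a))), a))  →  cons(cons(cons(c, c), cons(c, q(cons(cons(a, a), cons(a, a))))), cons(q(cons(cons(a, a), cons(a, a))), a))   [R6 at 1.1.2]
3. cons(cons(cons(c, c), cons(c, q(cons(cons(a, a), cons(a, a))))), cons(q(cons(cons(a, a), cons(a, a))), a))  →  cons(cons(cons(c, c), cons(c, c)), cons(q(cons(cons(a, a), cons(a, a))), a))   [R1 at 1.2.2]
4. cons(cons(cons(c, c), cons(c, c)), cons(q(cons(cons(a, a), cons(a, a))), a))  →  cons(cons(cons(c, c), cons(c, c)), cons(c, a))   [R1 at 2.1]

Reduce t₂ = cons(cons(cons(c, q(q(c))), cons(c, q(cons(cons(a, a), cons(a, a))))), cons(c, q(cons(cons(c, a), cons(c, q(c)))))):
1. cons(cons(cons(c, q(q(c))), cons(c, q(cons(cons(a, a), cons(a, a))))), cons(c, q(cons(cons(c, a), cons(c, q(c))))))  →  cons(cons(cons(c, q(c)), cons(c, q(cons(cons(a, a), cons(a, a))))), cons(c, q(cons(cons(c, a), cons(c, q(c))))))   [R6 at 1.1.2.1]
2. cons(cons(cons(c, q(c)), cons(c, q(cons(cons(a, a), cons(a, a))))), cons(c, q(cons(cons(c, a), cons(c, q(c))))))  →  cons(cons(cons(c, c), cons(c, q(cons(cons(a, a), cons(a, a))))), cons(c, q(cons(cons(c, a), cons(c, q(c))))))   [R6 at 1.1.2]
3. cons(cons(cons(c, c), cons(c, q(cons(cons(a, a), cons(a, a))))), cons(c, q(cons(cons(c, a), cons(c, q(c))))))  →  cons(cons(cons(c, c), cons(c, c)), cons(c, q(cons(cons(c, a), cons(c, q(c))))))   [R1 at 1.2.2]
4. cons(cons(cons(c, c), cons(c, c)), cons(c, q(cons(cons(c, a), cons(c, q(c))))))  →  cons(cons(cons(c, c), cons(c, c)), cons(c, q(cons(cons(c, a), cons(c, c)))))   [R6 at 2.2.1.2.2]
5. cons(cons(cons(c, c), cons(c, c)), cons(c, q(cons(cons(c, a), cons(c, c)))))  →  cons(cons(cons(c, c), cons(c, c)), cons(c, a))   [R5 at 2.2]

yes — NF(t₁) = cons(cons(cons(c, c), cons(c, c)), cons(c, a)), NF(t₂) = cons(cons(cons(c, c), cons(c, c)), cons(c, a))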